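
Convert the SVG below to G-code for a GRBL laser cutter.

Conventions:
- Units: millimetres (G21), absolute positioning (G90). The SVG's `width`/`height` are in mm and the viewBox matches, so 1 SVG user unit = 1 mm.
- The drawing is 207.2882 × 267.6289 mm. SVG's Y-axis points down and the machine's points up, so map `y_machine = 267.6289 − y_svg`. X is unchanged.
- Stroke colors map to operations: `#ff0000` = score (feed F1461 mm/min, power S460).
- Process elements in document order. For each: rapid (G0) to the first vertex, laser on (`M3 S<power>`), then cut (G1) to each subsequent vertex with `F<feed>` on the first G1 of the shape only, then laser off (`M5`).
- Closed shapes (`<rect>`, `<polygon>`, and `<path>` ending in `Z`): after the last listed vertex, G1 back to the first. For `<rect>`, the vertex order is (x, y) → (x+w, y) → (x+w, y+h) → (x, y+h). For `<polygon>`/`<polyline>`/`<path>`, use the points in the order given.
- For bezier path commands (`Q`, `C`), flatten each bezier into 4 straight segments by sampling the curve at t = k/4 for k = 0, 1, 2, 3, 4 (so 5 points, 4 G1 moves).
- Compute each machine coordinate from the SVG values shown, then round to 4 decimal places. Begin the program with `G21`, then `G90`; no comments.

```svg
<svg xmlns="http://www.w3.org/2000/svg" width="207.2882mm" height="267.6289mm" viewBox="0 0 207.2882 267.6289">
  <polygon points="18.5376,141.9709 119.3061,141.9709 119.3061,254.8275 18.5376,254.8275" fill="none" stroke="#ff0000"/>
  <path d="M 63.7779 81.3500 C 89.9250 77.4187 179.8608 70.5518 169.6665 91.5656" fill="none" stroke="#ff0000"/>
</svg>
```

G21
G90
G0 X18.5376 Y125.6580
M3 S460
G1 X119.3061 Y125.6580 F1461
G1 X119.3061 Y12.8014
G1 X18.5376 Y12.8014
G1 X18.5376 Y125.6580
M5
G0 X63.7779 Y186.2789
M3 S460
G1 X92.7874 Y189.2963 F1461
G1 X130.3502 Y190.5255
G1 X161.0991 Y187.0775
G1 X169.6665 Y176.0633
M5

1 u = 1 mm; y_m = 267.6289 − y.

[1] `<polygon>` rectangle, #ff0000→score S460 F1461: (18.5376,125.6580) → (119.3061,125.6580) → (119.3061,12.8014) → (18.5376,12.8014) → (18.5376,125.6580) (closed)

[2] `<path>` cubic bezier, #ff0000→score S460 F1461: (63.7779,186.2789) → (92.7874,189.2963) → (130.3502,190.5255) → (161.0991,187.0775) → (169.6665,176.0633)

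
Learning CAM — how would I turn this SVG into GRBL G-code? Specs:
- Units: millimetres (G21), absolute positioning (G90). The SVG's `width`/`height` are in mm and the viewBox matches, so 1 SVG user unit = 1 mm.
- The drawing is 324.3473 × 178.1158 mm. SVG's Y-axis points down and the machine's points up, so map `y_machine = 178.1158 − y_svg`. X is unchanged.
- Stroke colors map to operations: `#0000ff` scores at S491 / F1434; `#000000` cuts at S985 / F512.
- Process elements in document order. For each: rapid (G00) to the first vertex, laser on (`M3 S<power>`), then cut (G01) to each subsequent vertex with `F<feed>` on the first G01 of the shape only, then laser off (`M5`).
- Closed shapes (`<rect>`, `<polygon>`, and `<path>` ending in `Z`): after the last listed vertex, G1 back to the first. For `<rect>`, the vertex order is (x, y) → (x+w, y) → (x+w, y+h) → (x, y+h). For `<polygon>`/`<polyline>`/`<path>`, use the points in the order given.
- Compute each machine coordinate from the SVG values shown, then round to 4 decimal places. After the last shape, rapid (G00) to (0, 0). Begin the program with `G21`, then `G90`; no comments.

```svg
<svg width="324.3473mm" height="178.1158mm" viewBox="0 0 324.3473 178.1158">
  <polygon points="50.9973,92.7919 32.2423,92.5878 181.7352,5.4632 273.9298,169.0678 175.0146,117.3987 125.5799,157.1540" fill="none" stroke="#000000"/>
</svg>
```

viewBox `0 0 324.3473 178.1158` with mm width/height → 1 unit = 1 mm. Flip: y_m = 178.1158 − y_svg.

**Shape 1** — `<polygon>` closed polygon, stroke `#000000` → cut (S985, F512). Machine vertices: (50.9973,85.3239) → (32.2423,85.5280) → (181.7352,172.6526) → (273.9298,9.0480) → (175.0146,60.7171) → (125.5799,20.9618) → (50.9973,85.3239). Closed: final G1 returns to the first vertex.

G21
G90
G00 X50.9973 Y85.3239
M3 S985
G01 X32.2423 Y85.5280 F512
G01 X181.7352 Y172.6526
G01 X273.9298 Y9.0480
G01 X175.0146 Y60.7171
G01 X125.5799 Y20.9618
G01 X50.9973 Y85.3239
M5
G00 X0.0000 Y0.0000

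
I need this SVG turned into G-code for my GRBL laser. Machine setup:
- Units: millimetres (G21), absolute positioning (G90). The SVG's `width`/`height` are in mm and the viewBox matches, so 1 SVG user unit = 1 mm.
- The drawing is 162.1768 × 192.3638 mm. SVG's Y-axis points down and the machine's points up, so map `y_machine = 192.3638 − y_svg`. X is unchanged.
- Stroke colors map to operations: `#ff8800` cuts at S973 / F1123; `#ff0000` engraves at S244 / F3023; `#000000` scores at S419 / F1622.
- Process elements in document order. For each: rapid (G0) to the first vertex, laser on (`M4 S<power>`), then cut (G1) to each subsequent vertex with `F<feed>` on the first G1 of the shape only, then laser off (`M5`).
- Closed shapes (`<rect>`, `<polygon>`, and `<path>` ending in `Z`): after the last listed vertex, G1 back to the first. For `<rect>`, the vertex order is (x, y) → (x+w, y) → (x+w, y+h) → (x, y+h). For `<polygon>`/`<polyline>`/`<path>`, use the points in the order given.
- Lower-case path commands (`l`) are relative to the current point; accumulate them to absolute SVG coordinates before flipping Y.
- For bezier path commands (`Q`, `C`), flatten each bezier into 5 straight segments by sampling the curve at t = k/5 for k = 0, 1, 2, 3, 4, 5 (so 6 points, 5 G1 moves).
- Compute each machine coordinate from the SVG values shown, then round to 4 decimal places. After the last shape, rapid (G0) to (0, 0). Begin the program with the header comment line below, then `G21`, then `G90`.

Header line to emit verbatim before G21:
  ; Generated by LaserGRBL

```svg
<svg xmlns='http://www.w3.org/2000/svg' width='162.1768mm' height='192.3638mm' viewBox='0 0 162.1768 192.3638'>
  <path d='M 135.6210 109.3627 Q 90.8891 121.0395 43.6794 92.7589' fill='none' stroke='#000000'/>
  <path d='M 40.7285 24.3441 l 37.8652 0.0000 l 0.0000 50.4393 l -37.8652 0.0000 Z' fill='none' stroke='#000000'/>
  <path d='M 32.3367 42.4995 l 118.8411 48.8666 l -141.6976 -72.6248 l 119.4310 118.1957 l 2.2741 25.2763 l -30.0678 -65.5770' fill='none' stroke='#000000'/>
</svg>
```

1 u = 1 mm; y_m = 192.3638 − y.

[1] `<path>` quadratic bezier, #000000→score S419 F1622: (135.6210,83.0011) → (117.6291,79.9287) → (99.4390,80.0528) → (81.0507,83.3736) → (62.4642,89.8910) → (43.6794,99.6049)

[2] `<path>` rectangle, #000000→score S419 F1622: (40.7285,168.0197) → (78.5937,168.0197) → (78.5937,117.5804) → (40.7285,117.5804) → (40.7285,168.0197) (closed)

[3] `<path>` open polyline, #000000→score S419 F1622: (32.3367,149.8643) → (151.1778,100.9977) → (9.4802,173.6225) → (128.9112,55.4268) → (131.1853,30.1505) → (101.1175,95.7275)

; Generated by LaserGRBL
G21
G90
G0 X135.6210 Y83.0011
M4 S419
G1 X117.6291 Y79.9287 F1622
G1 X99.4390 Y80.0528
G1 X81.0507 Y83.3736
G1 X62.4642 Y89.8910
G1 X43.6794 Y99.6049
M5
G0 X40.7285 Y168.0197
M4 S419
G1 X78.5937 Y168.0197 F1622
G1 X78.5937 Y117.5804
G1 X40.7285 Y117.5804
G1 X40.7285 Y168.0197
M5
G0 X32.3367 Y149.8643
M4 S419
G1 X151.1778 Y100.9977 F1622
G1 X9.4802 Y173.6225
G1 X128.9112 Y55.4268
G1 X131.1853 Y30.1505
G1 X101.1175 Y95.7275
M5
G0 X0.0000 Y0.0000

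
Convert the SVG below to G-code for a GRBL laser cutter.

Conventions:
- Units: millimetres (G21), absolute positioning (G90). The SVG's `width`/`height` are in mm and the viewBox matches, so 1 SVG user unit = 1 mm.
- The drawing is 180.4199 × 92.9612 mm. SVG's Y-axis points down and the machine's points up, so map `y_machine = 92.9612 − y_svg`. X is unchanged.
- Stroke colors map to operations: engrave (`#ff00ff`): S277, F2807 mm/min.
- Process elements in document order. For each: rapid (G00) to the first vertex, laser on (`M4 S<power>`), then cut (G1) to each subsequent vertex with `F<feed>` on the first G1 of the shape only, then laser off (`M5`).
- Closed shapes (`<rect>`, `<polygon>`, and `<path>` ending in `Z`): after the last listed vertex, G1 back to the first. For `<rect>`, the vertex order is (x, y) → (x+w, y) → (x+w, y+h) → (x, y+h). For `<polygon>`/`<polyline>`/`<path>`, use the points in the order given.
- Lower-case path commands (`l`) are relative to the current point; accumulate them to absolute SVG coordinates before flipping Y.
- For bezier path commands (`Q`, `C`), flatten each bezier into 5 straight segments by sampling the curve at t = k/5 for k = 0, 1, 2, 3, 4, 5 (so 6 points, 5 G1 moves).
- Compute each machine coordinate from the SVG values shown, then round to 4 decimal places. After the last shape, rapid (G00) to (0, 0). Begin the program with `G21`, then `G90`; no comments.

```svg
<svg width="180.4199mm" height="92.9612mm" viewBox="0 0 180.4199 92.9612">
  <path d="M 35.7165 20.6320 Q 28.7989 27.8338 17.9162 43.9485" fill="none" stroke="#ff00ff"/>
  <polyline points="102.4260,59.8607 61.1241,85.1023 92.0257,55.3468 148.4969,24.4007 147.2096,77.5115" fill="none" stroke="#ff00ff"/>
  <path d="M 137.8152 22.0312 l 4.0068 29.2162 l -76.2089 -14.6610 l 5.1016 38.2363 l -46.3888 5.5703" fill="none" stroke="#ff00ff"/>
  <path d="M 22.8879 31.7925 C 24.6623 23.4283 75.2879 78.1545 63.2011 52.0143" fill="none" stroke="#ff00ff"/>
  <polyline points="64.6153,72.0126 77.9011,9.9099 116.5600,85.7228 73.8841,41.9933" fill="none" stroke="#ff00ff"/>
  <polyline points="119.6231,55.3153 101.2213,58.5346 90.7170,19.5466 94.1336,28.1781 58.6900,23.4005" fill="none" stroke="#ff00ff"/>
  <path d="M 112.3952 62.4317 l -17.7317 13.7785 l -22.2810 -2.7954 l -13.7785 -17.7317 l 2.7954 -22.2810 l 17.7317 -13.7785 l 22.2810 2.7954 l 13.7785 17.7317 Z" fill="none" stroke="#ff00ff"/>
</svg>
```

G21
G90
G00 X35.7165 Y72.3292
M4 S277
G1 X32.7909 Y69.0920 F2807
G1 X29.5480 Y65.1417
G1 X25.9879 Y60.4784
G1 X22.1107 Y55.1021
G1 X17.9162 Y49.0127
M5
G00 X102.4260 Y33.1005
M4 S277
G1 X61.1241 Y7.8589 F2807
G1 X92.0257 Y37.6144
G1 X148.4969 Y68.5605
G1 X147.2096 Y15.4497
M5
G00 X137.8152 Y70.9300
M4 S277
G1 X141.8220 Y41.7138 F2807
G1 X65.6131 Y56.3748
G1 X70.7147 Y18.1385
G1 X24.3259 Y12.5682
M5
G00 X22.8879 Y61.1687
M4 S277
G1 X28.9222 Y59.7680 F2807
G1 X41.3257 Y50.1356
G1 X54.7434 Y39.1813
G1 X63.8202 Y33.8151
G1 X63.2011 Y40.9469
M5
G00 X64.6153 Y20.9486
M4 S277
G1 X77.9011 Y83.0513 F2807
G1 X116.5600 Y7.2384
G1 X73.8841 Y50.9679
M5
G00 X119.6231 Y37.6459
M4 S277
G1 X101.2213 Y34.4266 F2807
G1 X90.7170 Y73.4146
G1 X94.1336 Y64.7831
G1 X58.6900 Y69.5607
M5
G00 X112.3952 Y30.5295
M4 S277
G1 X94.6635 Y16.7510 F2807
G1 X72.3825 Y19.5464
G1 X58.6040 Y37.2781
G1 X61.3994 Y59.5591
G1 X79.1311 Y73.3376
G1 X101.4121 Y70.5422
G1 X115.1906 Y52.8105
G1 X112.3952 Y30.5295
M5
G00 X0.0000 Y0.0000

viewBox `0 0 180.4199 92.9612` with mm width/height → 1 unit = 1 mm. Flip: y_m = 92.9612 − y_svg.

**Shape 1** — `<path>` quadratic bezier, stroke `#ff00ff` → engrave (S277, F2807). Control points (SVG): P0=(35.7165,20.6320), P1=(28.7989,27.8338), P2=(17.9162,43.9485); sampled at t=k/5. Machine vertices: (35.7165,72.3292) → (32.7909,69.0920) → (29.5480,65.1417) → (25.9879,60.4784) → (22.1107,55.1021) → (17.9162,49.0127). Open path.

**Shape 2** — `<polyline>` open polyline, stroke `#ff00ff` → engrave (S277, F2807). Machine vertices: (102.4260,33.1005) → (61.1241,7.8589) → (92.0257,37.6144) → (148.4969,68.5605) → (147.2096,15.4497). Open path.

**Shape 3** — `<path>` open polyline, stroke `#ff00ff` → engrave (S277, F2807). Machine vertices: (137.8152,70.9300) → (141.8220,41.7138) → (65.6131,56.3748) → (70.7147,18.1385) → (24.3259,12.5682). Open path.

**Shape 4** — `<path>` cubic bezier, stroke `#ff00ff` → engrave (S277, F2807). Control points (SVG): P0=(22.8879,31.7925), P1=(24.6623,23.4283), P2=(75.2879,78.1545), P3=(63.2011,52.0143); sampled at t=k/5. Machine vertices: (22.8879,61.1687) → (28.9222,59.7680) → (41.3257,50.1356) → (54.7434,39.1813) → (63.8202,33.8151) → (63.2011,40.9469). Open path.

**Shape 5** — `<polyline>` open polyline, stroke `#ff00ff` → engrave (S277, F2807). Machine vertices: (64.6153,20.9486) → (77.9011,83.0513) → (116.5600,7.2384) → (73.8841,50.9679). Open path.

**Shape 6** — `<polyline>` open polyline, stroke `#ff00ff` → engrave (S277, F2807). Machine vertices: (119.6231,37.6459) → (101.2213,34.4266) → (90.7170,73.4146) → (94.1336,64.7831) → (58.6900,69.5607). Open path.

**Shape 7** — `<path>` regular polygon, stroke `#ff00ff` → engrave (S277, F2807). Machine vertices: (112.3952,30.5295) → (94.6635,16.7510) → (72.3825,19.5464) → (58.6040,37.2781) → (61.3994,59.5591) → (79.1311,73.3376) → (101.4121,70.5422) → (115.1906,52.8105) → (112.3952,30.5295). Closed: final G1 returns to the first vertex.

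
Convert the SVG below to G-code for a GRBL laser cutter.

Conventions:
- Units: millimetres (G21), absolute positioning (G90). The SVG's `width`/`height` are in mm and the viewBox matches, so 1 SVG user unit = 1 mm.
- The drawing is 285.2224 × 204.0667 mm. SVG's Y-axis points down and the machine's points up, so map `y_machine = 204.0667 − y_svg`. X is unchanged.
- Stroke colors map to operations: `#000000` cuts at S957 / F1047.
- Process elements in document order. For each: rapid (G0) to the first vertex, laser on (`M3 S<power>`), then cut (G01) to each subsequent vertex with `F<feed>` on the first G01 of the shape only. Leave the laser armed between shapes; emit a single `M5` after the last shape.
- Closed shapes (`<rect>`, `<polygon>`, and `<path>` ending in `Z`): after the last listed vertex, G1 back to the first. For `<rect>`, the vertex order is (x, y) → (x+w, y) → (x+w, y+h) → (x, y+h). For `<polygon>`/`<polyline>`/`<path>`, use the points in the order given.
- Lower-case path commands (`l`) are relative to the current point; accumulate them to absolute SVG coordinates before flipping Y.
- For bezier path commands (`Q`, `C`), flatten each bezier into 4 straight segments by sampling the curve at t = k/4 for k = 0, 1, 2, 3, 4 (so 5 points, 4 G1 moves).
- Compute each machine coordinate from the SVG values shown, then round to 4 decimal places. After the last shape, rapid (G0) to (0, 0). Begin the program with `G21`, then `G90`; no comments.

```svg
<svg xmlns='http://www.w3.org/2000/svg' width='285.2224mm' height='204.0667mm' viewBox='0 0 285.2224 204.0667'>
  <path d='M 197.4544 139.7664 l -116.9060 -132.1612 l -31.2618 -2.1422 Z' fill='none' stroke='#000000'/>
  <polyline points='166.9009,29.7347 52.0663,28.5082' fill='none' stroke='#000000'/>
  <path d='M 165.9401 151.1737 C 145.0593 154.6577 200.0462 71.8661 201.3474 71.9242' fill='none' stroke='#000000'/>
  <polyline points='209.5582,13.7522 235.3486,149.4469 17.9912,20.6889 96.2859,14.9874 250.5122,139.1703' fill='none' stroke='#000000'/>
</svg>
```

Since the viewBox matches the mm dimensions, user units are millimetres directly. The only transform is the Y-flip y_m = 204.0667 − y_svg.

Shape 1 is a closed polygon drawn with `<path>`. Its stroke #000000 means cut at S957, F1047. After flipping Y the toolpath is (197.4544,64.3003) → (80.5484,196.4615) → (49.2866,198.6037) → (197.4544,64.3003), returning to the start.

Shape 2 is a line segment drawn with `<polyline>`. Its stroke #000000 means cut at S957, F1047. After flipping Y the toolpath is (166.9009,174.3320) → (52.0663,175.5585).

Shape 3 is a cubic bezier drawn with `<path>`. Its stroke #000000 means cut at S957, F1047. After flipping Y the toolpath is (165.9401,52.8930) → (162.4804,63.8141) → (175.3255,91.2330) → (192.3297,119.2943) → (201.3474,132.1425).

Shape 4 is a open polyline drawn with `<polyline>`. Its stroke #000000 means cut at S957, F1047. After flipping Y the toolpath is (209.5582,190.3145) → (235.3486,54.6198) → (17.9912,183.3778) → (96.2859,189.0793) → (250.5122,64.8964).

G21
G90
G0 X197.4544 Y64.3003
M3 S957
G01 X80.5484 Y196.4615 F1047
G01 X49.2866 Y198.6037
G01 X197.4544 Y64.3003
G0 X166.9009 Y174.3320
M3 S957
G01 X52.0663 Y175.5585 F1047
G0 X165.9401 Y52.8930
M3 S957
G01 X162.4804 Y63.8141 F1047
G01 X175.3255 Y91.2330
G01 X192.3297 Y119.2943
G01 X201.3474 Y132.1425
G0 X209.5582 Y190.3145
M3 S957
G01 X235.3486 Y54.6198 F1047
G01 X17.9912 Y183.3778
G01 X96.2859 Y189.0793
G01 X250.5122 Y64.8964
M5
G0 X0.0000 Y0.0000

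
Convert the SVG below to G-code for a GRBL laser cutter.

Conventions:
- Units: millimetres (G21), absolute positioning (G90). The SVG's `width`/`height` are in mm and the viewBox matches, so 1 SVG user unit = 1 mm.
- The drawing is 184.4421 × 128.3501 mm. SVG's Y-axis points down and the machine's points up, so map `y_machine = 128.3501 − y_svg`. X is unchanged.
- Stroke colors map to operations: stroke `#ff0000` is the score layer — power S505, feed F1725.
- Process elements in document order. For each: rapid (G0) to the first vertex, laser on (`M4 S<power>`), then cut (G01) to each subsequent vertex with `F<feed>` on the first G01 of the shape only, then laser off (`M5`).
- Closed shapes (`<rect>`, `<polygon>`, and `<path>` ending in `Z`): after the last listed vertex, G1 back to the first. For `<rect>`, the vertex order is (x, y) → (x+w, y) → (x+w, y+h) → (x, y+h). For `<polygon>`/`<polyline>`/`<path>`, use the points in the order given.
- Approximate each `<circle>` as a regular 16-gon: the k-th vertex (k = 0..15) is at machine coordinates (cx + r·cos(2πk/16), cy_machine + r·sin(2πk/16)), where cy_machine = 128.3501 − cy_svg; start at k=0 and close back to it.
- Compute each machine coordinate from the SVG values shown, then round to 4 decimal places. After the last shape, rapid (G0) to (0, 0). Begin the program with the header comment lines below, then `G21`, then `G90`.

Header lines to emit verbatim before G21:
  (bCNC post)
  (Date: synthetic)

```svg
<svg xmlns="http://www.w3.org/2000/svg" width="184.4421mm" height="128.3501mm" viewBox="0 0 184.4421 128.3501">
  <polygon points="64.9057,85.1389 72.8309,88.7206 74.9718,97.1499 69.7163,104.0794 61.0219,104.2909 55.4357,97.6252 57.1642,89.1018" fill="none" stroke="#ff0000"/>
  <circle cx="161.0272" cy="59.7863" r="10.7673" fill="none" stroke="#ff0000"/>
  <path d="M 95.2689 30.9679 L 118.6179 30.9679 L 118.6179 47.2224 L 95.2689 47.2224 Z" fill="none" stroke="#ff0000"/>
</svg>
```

1 u = 1 mm; y_m = 128.3501 − y.

[1] `<polygon>` regular polygon, #ff0000→score S505 F1725: (64.9057,43.2112) → (72.8309,39.6295) → (74.9718,31.2002) → (69.7163,24.2707) → (61.0219,24.0592) → (55.4357,30.7249) → (57.1642,39.2483) → (64.9057,43.2112) (closed)

[2] `<circle>` circle, #ff0000→score S505 F1725: (171.7945,68.5638) → (170.9749,72.6843) → (168.6408,76.1774) → (165.1477,78.5115) → (161.0272,79.3311) → (156.9067,78.5115) → (153.4136,76.1774) → (151.0795,72.6843) → (150.2599,68.5638) → (151.0795,64.4433) → (153.4136,60.9502) → (156.9067,58.6161) → (161.0272,57.7965) → (165.1477,58.6161) → (168.6408,60.9502) → (170.9749,64.4433) → (171.7945,68.5638) (closed)

[3] `<path>` rectangle, #ff0000→score S505 F1725: (95.2689,97.3822) → (118.6179,97.3822) → (118.6179,81.1277) → (95.2689,81.1277) → (95.2689,97.3822) (closed)

(bCNC post)
(Date: synthetic)
G21
G90
G0 X64.9057 Y43.2112
M4 S505
G01 X72.8309 Y39.6295 F1725
G01 X74.9718 Y31.2002
G01 X69.7163 Y24.2707
G01 X61.0219 Y24.0592
G01 X55.4357 Y30.7249
G01 X57.1642 Y39.2483
G01 X64.9057 Y43.2112
M5
G0 X171.7945 Y68.5638
M4 S505
G01 X170.9749 Y72.6843 F1725
G01 X168.6408 Y76.1774
G01 X165.1477 Y78.5115
G01 X161.0272 Y79.3311
G01 X156.9067 Y78.5115
G01 X153.4136 Y76.1774
G01 X151.0795 Y72.6843
G01 X150.2599 Y68.5638
G01 X151.0795 Y64.4433
G01 X153.4136 Y60.9502
G01 X156.9067 Y58.6161
G01 X161.0272 Y57.7965
G01 X165.1477 Y58.6161
G01 X168.6408 Y60.9502
G01 X170.9749 Y64.4433
G01 X171.7945 Y68.5638
M5
G0 X95.2689 Y97.3822
M4 S505
G01 X118.6179 Y97.3822 F1725
G01 X118.6179 Y81.1277
G01 X95.2689 Y81.1277
G01 X95.2689 Y97.3822
M5
G0 X0.0000 Y0.0000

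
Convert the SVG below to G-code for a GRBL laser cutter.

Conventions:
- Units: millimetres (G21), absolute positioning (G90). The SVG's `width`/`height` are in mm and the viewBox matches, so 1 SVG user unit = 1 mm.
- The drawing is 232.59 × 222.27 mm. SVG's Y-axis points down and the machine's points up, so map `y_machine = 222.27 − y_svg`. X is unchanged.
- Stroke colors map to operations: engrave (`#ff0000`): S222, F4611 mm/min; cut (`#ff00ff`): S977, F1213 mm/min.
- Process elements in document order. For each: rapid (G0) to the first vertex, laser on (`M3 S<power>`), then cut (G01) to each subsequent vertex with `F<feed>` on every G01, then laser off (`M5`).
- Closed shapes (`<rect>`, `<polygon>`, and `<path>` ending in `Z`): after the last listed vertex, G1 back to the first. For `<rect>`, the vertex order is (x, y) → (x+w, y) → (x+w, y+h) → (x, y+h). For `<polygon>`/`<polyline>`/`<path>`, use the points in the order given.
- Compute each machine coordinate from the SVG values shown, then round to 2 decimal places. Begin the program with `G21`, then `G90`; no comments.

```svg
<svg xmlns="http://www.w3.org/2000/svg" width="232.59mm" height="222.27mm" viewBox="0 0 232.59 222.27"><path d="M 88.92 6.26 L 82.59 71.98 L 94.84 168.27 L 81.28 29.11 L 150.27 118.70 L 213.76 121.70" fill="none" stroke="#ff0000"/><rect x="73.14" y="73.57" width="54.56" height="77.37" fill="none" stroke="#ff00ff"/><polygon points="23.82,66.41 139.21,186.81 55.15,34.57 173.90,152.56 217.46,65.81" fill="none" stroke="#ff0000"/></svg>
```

viewBox `0 0 232.59 222.27` with mm width/height → 1 unit = 1 mm. Flip: y_m = 222.27 − y_svg.

**Shape 1** — `<path>` open polyline, stroke `#ff0000` → engrave (S222, F4611). Machine vertices: (88.92,216.01) → (82.59,150.29) → (94.84,54.00) → (81.28,193.16) → (150.27,103.57) → (213.76,100.57). Open path.

**Shape 2** — `<rect>` rectangle, stroke `#ff00ff` → cut (S977, F1213). Machine vertices: (73.14,148.70) → (127.70,148.70) → (127.70,71.33) → (73.14,71.33) → (73.14,148.70). Closed: final G1 returns to the first vertex.

**Shape 3** — `<polygon>` closed polygon, stroke `#ff0000` → engrave (S222, F4611). Machine vertices: (23.82,155.86) → (139.21,35.46) → (55.15,187.70) → (173.90,69.71) → (217.46,156.46) → (23.82,155.86). Closed: final G1 returns to the first vertex.

G21
G90
G0 X88.92 Y216.01
M3 S222
G01 X82.59 Y150.29 F4611
G01 X94.84 Y54.00 F4611
G01 X81.28 Y193.16 F4611
G01 X150.27 Y103.57 F4611
G01 X213.76 Y100.57 F4611
M5
G0 X73.14 Y148.70
M3 S977
G01 X127.70 Y148.70 F1213
G01 X127.70 Y71.33 F1213
G01 X73.14 Y71.33 F1213
G01 X73.14 Y148.70 F1213
M5
G0 X23.82 Y155.86
M3 S222
G01 X139.21 Y35.46 F4611
G01 X55.15 Y187.70 F4611
G01 X173.90 Y69.71 F4611
G01 X217.46 Y156.46 F4611
G01 X23.82 Y155.86 F4611
M5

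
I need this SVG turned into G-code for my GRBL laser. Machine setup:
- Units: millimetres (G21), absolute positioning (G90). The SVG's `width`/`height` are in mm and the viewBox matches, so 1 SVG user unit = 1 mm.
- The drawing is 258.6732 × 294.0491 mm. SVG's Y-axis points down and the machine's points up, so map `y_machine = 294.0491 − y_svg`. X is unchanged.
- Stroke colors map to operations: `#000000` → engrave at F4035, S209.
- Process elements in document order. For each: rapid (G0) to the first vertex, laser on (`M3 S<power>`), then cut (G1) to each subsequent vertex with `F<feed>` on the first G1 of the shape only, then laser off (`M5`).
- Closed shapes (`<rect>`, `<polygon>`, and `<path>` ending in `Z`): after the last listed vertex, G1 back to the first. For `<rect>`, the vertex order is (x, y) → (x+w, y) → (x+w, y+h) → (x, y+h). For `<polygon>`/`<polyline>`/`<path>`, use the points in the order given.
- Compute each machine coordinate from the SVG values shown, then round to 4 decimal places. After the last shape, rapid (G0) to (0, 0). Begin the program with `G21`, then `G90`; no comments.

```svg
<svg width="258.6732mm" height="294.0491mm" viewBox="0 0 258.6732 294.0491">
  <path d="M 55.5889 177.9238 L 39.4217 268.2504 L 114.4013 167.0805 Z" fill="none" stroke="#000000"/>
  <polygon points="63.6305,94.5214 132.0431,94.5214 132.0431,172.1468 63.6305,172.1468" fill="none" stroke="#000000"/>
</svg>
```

G21
G90
G0 X55.5889 Y116.1253
M3 S209
G1 X39.4217 Y25.7987 F4035
G1 X114.4013 Y126.9686
G1 X55.5889 Y116.1253
M5
G0 X63.6305 Y199.5277
M3 S209
G1 X132.0431 Y199.5277 F4035
G1 X132.0431 Y121.9023
G1 X63.6305 Y121.9023
G1 X63.6305 Y199.5277
M5
G0 X0.0000 Y0.0000

Since the viewBox matches the mm dimensions, user units are millimetres directly. The only transform is the Y-flip y_m = 294.0491 − y_svg.

Shape 1 is a closed polygon drawn with `<path>`. Its stroke #000000 means engrave at S209, F4035. After flipping Y the toolpath is (55.5889,116.1253) → (39.4217,25.7987) → (114.4013,126.9686) → (55.5889,116.1253), returning to the start.

Shape 2 is a rectangle drawn with `<polygon>`. Its stroke #000000 means engrave at S209, F4035. After flipping Y the toolpath is (63.6305,199.5277) → (132.0431,199.5277) → (132.0431,121.9023) → (63.6305,121.9023) → (63.6305,199.5277), returning to the start.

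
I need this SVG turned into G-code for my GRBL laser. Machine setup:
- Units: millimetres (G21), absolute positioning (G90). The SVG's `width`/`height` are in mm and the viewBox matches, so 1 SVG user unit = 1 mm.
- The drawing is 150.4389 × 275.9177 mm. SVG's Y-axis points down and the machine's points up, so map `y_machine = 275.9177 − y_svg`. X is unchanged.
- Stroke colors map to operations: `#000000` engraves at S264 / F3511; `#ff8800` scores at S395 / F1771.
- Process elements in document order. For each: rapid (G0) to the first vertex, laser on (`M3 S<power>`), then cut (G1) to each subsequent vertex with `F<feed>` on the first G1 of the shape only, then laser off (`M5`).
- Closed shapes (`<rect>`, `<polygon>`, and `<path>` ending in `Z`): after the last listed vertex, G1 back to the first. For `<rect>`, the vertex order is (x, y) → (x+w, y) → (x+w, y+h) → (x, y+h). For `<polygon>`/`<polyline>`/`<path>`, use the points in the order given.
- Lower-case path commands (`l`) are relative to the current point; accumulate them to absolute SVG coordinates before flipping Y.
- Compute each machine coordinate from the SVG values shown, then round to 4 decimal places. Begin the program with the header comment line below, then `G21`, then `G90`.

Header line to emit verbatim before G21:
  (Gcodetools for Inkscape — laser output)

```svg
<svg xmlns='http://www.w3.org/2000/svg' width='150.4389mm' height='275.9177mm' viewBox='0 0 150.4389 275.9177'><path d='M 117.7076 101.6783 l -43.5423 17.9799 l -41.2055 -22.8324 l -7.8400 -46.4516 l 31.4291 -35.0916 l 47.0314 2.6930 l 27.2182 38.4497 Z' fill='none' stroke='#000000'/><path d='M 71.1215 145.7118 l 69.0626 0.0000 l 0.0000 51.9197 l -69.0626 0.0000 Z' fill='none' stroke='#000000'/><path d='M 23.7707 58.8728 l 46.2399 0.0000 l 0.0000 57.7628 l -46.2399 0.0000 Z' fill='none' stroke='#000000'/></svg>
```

(Gcodetools for Inkscape — laser output)
G21
G90
G0 X117.7076 Y174.2394
M3 S264
G1 X74.1653 Y156.2595 F3511
G1 X32.9598 Y179.0919
G1 X25.1198 Y225.5435
G1 X56.5489 Y260.6351
G1 X103.5803 Y257.9421
G1 X130.7985 Y219.4924
G1 X117.7076 Y174.2394
M5
G0 X71.1215 Y130.2059
M3 S264
G1 X140.1841 Y130.2059 F3511
G1 X140.1841 Y78.2862
G1 X71.1215 Y78.2862
G1 X71.1215 Y130.2059
M5
G0 X23.7707 Y217.0449
M3 S264
G1 X70.0106 Y217.0449 F3511
G1 X70.0106 Y159.2821
G1 X23.7707 Y159.2821
G1 X23.7707 Y217.0449
M5

Since the viewBox matches the mm dimensions, user units are millimetres directly. The only transform is the Y-flip y_m = 275.9177 − y_svg.

Shape 1 is a regular polygon drawn with `<path>`. Its stroke #000000 means engrave at S264, F3511. After flipping Y the toolpath is (117.7076,174.2394) → (74.1653,156.2595) → (32.9598,179.0919) → (25.1198,225.5435) → (56.5489,260.6351) → (103.5803,257.9421) → (130.7985,219.4924) → (117.7076,174.2394), returning to the start.

Shape 2 is a rectangle drawn with `<path>`. Its stroke #000000 means engrave at S264, F3511. After flipping Y the toolpath is (71.1215,130.2059) → (140.1841,130.2059) → (140.1841,78.2862) → (71.1215,78.2862) → (71.1215,130.2059), returning to the start.

Shape 3 is a rectangle drawn with `<path>`. Its stroke #000000 means engrave at S264, F3511. After flipping Y the toolpath is (23.7707,217.0449) → (70.0106,217.0449) → (70.0106,159.2821) → (23.7707,159.2821) → (23.7707,217.0449), returning to the start.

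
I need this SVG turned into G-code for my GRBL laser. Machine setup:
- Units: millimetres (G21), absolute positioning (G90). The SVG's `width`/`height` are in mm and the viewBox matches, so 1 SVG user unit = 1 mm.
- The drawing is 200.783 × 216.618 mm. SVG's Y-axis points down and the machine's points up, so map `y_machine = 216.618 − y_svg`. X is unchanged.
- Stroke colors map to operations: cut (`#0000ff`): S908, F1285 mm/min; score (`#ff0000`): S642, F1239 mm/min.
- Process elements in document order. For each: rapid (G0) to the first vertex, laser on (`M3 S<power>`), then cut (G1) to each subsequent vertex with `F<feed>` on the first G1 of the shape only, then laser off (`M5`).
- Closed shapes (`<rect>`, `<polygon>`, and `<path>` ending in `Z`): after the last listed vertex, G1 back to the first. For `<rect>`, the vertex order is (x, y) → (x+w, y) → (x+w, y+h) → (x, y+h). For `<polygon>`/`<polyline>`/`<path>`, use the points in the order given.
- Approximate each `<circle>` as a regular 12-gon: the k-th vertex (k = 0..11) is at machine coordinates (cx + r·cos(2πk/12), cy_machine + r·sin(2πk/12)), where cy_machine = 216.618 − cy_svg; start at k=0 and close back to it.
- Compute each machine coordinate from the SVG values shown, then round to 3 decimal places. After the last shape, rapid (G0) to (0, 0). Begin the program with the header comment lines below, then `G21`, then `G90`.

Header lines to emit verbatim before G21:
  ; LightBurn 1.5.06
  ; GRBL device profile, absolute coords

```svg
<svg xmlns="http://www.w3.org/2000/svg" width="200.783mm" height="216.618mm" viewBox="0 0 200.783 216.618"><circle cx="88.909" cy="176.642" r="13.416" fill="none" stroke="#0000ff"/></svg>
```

; LightBurn 1.5.06
; GRBL device profile, absolute coords
G21
G90
G0 X102.325 Y39.976
M3 S908
G1 X100.528 Y46.684 F1285
G1 X95.617 Y51.595
G1 X88.909 Y53.392
G1 X82.201 Y51.595
G1 X77.290 Y46.684
G1 X75.493 Y39.976
G1 X77.290 Y33.268
G1 X82.201 Y28.357
G1 X88.909 Y26.560
G1 X95.617 Y28.357
G1 X100.528 Y33.268
G1 X102.325 Y39.976
M5
G0 X0.000 Y0.000

1 u = 1 mm; y_m = 216.618 − y.

[1] `<circle>` circle, #0000ff→cut S908 F1285: (102.325,39.976) → (100.528,46.684) → (95.617,51.595) → (88.909,53.392) → (82.201,51.595) → (77.290,46.684) → (75.493,39.976) → (77.290,33.268) → (82.201,28.357) → (88.909,26.560) → (95.617,28.357) → (100.528,33.268) → (102.325,39.976) (closed)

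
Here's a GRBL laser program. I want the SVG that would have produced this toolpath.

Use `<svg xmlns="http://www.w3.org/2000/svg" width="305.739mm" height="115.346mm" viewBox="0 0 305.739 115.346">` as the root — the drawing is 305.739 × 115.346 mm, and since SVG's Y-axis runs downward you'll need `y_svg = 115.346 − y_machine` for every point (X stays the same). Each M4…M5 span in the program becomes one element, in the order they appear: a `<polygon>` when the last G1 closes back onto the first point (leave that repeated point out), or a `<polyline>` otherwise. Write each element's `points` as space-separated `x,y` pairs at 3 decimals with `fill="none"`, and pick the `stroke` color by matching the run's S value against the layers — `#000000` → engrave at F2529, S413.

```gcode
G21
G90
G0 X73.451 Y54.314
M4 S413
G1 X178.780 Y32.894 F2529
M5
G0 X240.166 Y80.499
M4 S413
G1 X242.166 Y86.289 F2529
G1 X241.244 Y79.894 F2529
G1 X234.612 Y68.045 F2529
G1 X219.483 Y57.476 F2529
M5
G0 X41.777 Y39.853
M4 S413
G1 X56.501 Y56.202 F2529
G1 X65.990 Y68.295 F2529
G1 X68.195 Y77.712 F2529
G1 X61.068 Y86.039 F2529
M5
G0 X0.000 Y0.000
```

<svg xmlns="http://www.w3.org/2000/svg" width="305.739mm" height="115.346mm" viewBox="0 0 305.739 115.346">
  <polyline points="73.451,61.032 178.780,82.452" fill="none" stroke="#000000"/>
  <polyline points="240.166,34.847 242.166,29.057 241.244,35.452 234.612,47.301 219.483,57.870" fill="none" stroke="#000000"/>
  <polyline points="41.777,75.493 56.501,59.144 65.990,47.051 68.195,37.634 61.068,29.307" fill="none" stroke="#000000"/>
</svg>

Machine Y-up, SVG Y-down with viewBox height 115.346, so y_svg = 115.346 − y_machine; X carries over. Every run uses S413, so all elements get stroke `#000000` (engrave).

Run 1: The run is open, so emit a `<polyline>` with points (Y-flipped): 73.451,61.032 178.780,82.452.

Run 2: The run is open, so emit a `<polyline>` with points (Y-flipped): 240.166,34.847 242.166,29.057 241.244,35.452 234.612,47.301 219.483,57.870.

Run 3: The run is open, so emit a `<polyline>` with points (Y-flipped): 41.777,75.493 56.501,59.144 65.990,47.051 68.195,37.634 61.068,29.307.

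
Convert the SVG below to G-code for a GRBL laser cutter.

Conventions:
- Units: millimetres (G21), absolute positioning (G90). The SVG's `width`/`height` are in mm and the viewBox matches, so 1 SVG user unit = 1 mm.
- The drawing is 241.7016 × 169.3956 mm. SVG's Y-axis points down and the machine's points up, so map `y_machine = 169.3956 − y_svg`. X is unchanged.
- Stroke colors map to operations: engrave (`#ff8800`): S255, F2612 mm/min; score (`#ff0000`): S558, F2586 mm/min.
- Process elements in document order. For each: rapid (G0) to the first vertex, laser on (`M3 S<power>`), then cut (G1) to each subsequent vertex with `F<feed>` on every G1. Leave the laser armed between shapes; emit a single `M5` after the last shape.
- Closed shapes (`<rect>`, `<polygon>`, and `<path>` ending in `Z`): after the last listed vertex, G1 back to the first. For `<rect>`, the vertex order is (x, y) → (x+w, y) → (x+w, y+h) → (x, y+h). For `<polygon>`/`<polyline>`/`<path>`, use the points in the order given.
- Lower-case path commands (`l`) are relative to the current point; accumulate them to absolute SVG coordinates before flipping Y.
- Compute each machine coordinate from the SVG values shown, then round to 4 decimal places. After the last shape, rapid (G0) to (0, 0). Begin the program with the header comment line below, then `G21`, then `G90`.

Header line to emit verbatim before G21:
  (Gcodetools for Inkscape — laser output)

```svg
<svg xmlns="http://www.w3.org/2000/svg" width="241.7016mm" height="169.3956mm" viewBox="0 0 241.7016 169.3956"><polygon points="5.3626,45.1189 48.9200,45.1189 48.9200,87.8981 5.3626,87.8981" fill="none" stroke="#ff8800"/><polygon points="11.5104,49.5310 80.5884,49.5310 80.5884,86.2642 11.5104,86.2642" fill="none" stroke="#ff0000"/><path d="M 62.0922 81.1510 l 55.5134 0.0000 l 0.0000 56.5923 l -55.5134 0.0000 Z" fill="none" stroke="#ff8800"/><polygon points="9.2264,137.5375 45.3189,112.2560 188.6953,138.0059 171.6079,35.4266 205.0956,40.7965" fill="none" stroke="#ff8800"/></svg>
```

Since the viewBox matches the mm dimensions, user units are millimetres directly. The only transform is the Y-flip y_m = 169.3956 − y_svg.

Shape 1 is a rectangle drawn with `<polygon>`. Its stroke #ff8800 means engrave at S255, F2612. After flipping Y the toolpath is (5.3626,124.2767) → (48.9200,124.2767) → (48.9200,81.4975) → (5.3626,81.4975) → (5.3626,124.2767), returning to the start.

Shape 2 is a rectangle drawn with `<polygon>`. Its stroke #ff0000 means score at S558, F2586. After flipping Y the toolpath is (11.5104,119.8646) → (80.5884,119.8646) → (80.5884,83.1314) → (11.5104,83.1314) → (11.5104,119.8646), returning to the start.

Shape 3 is a rectangle drawn with `<path>`. Its stroke #ff8800 means engrave at S255, F2612. After flipping Y the toolpath is (62.0922,88.2446) → (117.6056,88.2446) → (117.6056,31.6523) → (62.0922,31.6523) → (62.0922,88.2446), returning to the start.

Shape 4 is a closed polygon drawn with `<polygon>`. Its stroke #ff8800 means engrave at S255, F2612. After flipping Y the toolpath is (9.2264,31.8581) → (45.3189,57.1396) → (188.6953,31.3897) → (171.6079,133.9690) → (205.0956,128.5991) → (9.2264,31.8581), returning to the start.

(Gcodetools for Inkscape — laser output)
G21
G90
G0 X5.3626 Y124.2767
M3 S255
G1 X48.9200 Y124.2767 F2612
G1 X48.9200 Y81.4975 F2612
G1 X5.3626 Y81.4975 F2612
G1 X5.3626 Y124.2767 F2612
G0 X11.5104 Y119.8646
M3 S558
G1 X80.5884 Y119.8646 F2586
G1 X80.5884 Y83.1314 F2586
G1 X11.5104 Y83.1314 F2586
G1 X11.5104 Y119.8646 F2586
G0 X62.0922 Y88.2446
M3 S255
G1 X117.6056 Y88.2446 F2612
G1 X117.6056 Y31.6523 F2612
G1 X62.0922 Y31.6523 F2612
G1 X62.0922 Y88.2446 F2612
G0 X9.2264 Y31.8581
M3 S255
G1 X45.3189 Y57.1396 F2612
G1 X188.6953 Y31.3897 F2612
G1 X171.6079 Y133.9690 F2612
G1 X205.0956 Y128.5991 F2612
G1 X9.2264 Y31.8581 F2612
M5
G0 X0.0000 Y0.0000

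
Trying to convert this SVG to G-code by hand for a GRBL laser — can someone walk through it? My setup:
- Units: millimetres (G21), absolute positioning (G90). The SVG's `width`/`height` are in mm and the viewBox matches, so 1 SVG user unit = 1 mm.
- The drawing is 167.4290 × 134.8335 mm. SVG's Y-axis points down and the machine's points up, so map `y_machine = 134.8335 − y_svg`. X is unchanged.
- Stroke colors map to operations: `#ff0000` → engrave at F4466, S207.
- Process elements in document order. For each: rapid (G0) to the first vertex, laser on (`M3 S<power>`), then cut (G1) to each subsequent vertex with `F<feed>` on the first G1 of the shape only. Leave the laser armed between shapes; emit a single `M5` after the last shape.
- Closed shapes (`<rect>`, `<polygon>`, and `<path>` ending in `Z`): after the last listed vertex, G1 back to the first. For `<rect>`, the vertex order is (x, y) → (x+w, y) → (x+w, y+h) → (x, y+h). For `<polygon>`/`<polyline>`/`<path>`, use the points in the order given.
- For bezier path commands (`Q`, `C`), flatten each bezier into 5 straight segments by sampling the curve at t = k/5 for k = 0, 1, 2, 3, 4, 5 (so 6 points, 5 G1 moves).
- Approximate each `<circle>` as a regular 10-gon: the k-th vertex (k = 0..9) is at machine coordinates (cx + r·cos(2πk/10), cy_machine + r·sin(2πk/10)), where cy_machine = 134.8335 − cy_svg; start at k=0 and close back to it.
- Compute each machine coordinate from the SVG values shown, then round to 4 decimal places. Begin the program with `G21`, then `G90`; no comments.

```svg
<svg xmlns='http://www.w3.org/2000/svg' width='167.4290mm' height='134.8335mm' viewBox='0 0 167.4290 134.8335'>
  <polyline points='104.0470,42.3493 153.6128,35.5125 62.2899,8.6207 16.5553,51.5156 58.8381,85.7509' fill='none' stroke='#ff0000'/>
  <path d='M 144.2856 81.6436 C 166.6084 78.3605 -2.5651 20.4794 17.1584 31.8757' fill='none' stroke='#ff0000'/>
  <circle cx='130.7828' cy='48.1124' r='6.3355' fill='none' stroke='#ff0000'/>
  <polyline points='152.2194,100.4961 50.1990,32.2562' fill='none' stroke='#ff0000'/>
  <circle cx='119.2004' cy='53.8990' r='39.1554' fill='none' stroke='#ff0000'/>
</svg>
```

1 u = 1 mm; y_m = 134.8335 − y.

[1] `<polyline>` open polyline, #ff0000→engrave S207 F4466: (104.0470,92.4842) → (153.6128,99.3210) → (62.2899,126.2128) → (16.5553,83.3179) → (58.8381,49.0826)

[2] `<path>` cubic bezier, #ff0000→engrave S207 F4466: (144.2856,53.1899) → (137.7429,60.7205) → (103.4999,75.4086) → (59.8156,91.3082) → (24.9488,102.4733) → (17.1584,102.9578)

[3] `<circle>` circle, #ff0000→engrave S207 F4466: (137.1183,86.7211) → (135.9083,90.4450) → (132.7406,92.7465) → (128.8250,92.7465) → (125.6573,90.4450) → (124.4473,86.7211) → (125.6573,82.9972) → (128.8250,80.6957) → (132.7406,80.6957) → (135.9083,82.9972) → (137.1183,86.7211) (closed)

[4] `<polyline>` line segment, #ff0000→engrave S207 F4466: (152.2194,34.3374) → (50.1990,102.5773)

[5] `<circle>` circle, #ff0000→engrave S207 F4466: (158.3558,80.9345) → (150.8778,103.9495) → (131.3001,118.1735) → (107.1007,118.1735) → (87.5230,103.9495) → (80.0450,80.9345) → (87.5230,57.9195) → (107.1007,43.6955) → (131.3001,43.6955) → (150.8778,57.9195) → (158.3558,80.9345) (closed)

G21
G90
G0 X104.0470 Y92.4842
M3 S207
G1 X153.6128 Y99.3210 F4466
G1 X62.2899 Y126.2128
G1 X16.5553 Y83.3179
G1 X58.8381 Y49.0826
G0 X144.2856 Y53.1899
M3 S207
G1 X137.7429 Y60.7205 F4466
G1 X103.4999 Y75.4086
G1 X59.8156 Y91.3082
G1 X24.9488 Y102.4733
G1 X17.1584 Y102.9578
G0 X137.1183 Y86.7211
M3 S207
G1 X135.9083 Y90.4450 F4466
G1 X132.7406 Y92.7465
G1 X128.8250 Y92.7465
G1 X125.6573 Y90.4450
G1 X124.4473 Y86.7211
G1 X125.6573 Y82.9972
G1 X128.8250 Y80.6957
G1 X132.7406 Y80.6957
G1 X135.9083 Y82.9972
G1 X137.1183 Y86.7211
G0 X152.2194 Y34.3374
M3 S207
G1 X50.1990 Y102.5773 F4466
G0 X158.3558 Y80.9345
M3 S207
G1 X150.8778 Y103.9495 F4466
G1 X131.3001 Y118.1735
G1 X107.1007 Y118.1735
G1 X87.5230 Y103.9495
G1 X80.0450 Y80.9345
G1 X87.5230 Y57.9195
G1 X107.1007 Y43.6955
G1 X131.3001 Y43.6955
G1 X150.8778 Y57.9195
G1 X158.3558 Y80.9345
M5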